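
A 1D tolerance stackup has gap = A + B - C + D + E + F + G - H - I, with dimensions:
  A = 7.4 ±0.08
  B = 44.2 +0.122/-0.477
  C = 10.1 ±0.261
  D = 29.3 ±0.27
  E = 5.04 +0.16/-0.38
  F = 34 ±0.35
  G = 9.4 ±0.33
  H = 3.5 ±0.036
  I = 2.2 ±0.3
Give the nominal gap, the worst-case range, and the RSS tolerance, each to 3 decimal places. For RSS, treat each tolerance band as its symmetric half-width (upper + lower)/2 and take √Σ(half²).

Stack each dimension's contribution:
  +A: nom +7.400 → Σnom=7.400; wc +0.080/-0.080 → slack +0.080/-0.080; half-tol=0.080, Σhalf²=0.006400
  +B: nom +44.200 → Σnom=51.600; wc +0.122/-0.477 → slack +0.202/-0.557; half-tol=0.299, Σhalf²=0.096100
  -C: nom -10.100 → Σnom=41.500; wc +0.261/-0.261 → slack +0.463/-0.818; half-tol=0.261, Σhalf²=0.164221
  +D: nom +29.300 → Σnom=70.800; wc +0.270/-0.270 → slack +0.733/-1.088; half-tol=0.270, Σhalf²=0.237121
  +E: nom +5.040 → Σnom=75.840; wc +0.160/-0.380 → slack +0.893/-1.468; half-tol=0.270, Σhalf²=0.310021
  +F: nom +34.000 → Σnom=109.840; wc +0.350/-0.350 → slack +1.243/-1.818; half-tol=0.350, Σhalf²=0.432521
  +G: nom +9.400 → Σnom=119.240; wc +0.330/-0.330 → slack +1.573/-2.148; half-tol=0.330, Σhalf²=0.541421
  -H: nom -3.500 → Σnom=115.740; wc +0.036/-0.036 → slack +1.609/-2.184; half-tol=0.036, Σhalf²=0.542717
  -I: nom -2.200 → Σnom=113.540; wc +0.300/-0.300 → slack +1.909/-2.484; half-tol=0.300, Σhalf²=0.632717
Nominal = 113.540. Worst-case = [113.540 - 2.484, 113.540 + 1.909] = [111.056, 115.449]. RSS = √0.632717 = 0.795.

nominal=113.540 wc=[111.056,115.449] rss=0.795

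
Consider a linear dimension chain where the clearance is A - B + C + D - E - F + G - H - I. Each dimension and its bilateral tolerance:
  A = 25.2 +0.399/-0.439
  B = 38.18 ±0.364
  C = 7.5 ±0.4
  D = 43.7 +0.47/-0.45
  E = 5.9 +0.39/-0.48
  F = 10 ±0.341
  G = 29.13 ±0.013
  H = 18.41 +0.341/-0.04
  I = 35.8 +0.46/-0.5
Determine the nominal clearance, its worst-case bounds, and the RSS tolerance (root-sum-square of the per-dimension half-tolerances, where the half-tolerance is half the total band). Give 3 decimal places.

nominal=-2.760 wc=[-5.958,0.247] rss=1.119

Stack each dimension's contribution:
  +A: nom +25.200 → Σnom=25.200; wc +0.399/-0.439 → slack +0.399/-0.439; half-tol=0.419, Σhalf²=0.175561
  -B: nom -38.180 → Σnom=-12.980; wc +0.364/-0.364 → slack +0.763/-0.803; half-tol=0.364, Σhalf²=0.308057
  +C: nom +7.500 → Σnom=-5.480; wc +0.400/-0.400 → slack +1.163/-1.203; half-tol=0.400, Σhalf²=0.468057
  +D: nom +43.700 → Σnom=38.220; wc +0.470/-0.450 → slack +1.633/-1.653; half-tol=0.460, Σhalf²=0.679657
  -E: nom -5.900 → Σnom=32.320; wc +0.480/-0.390 → slack +2.113/-2.043; half-tol=0.435, Σhalf²=0.868882
  -F: nom -10.000 → Σnom=22.320; wc +0.341/-0.341 → slack +2.454/-2.384; half-tol=0.341, Σhalf²=0.985163
  +G: nom +29.130 → Σnom=51.450; wc +0.013/-0.013 → slack +2.467/-2.397; half-tol=0.013, Σhalf²=0.985332
  -H: nom -18.410 → Σnom=33.040; wc +0.040/-0.341 → slack +2.507/-2.738; half-tol=0.191, Σhalf²=1.021622
  -I: nom -35.800 → Σnom=-2.760; wc +0.500/-0.460 → slack +3.007/-3.198; half-tol=0.480, Σhalf²=1.252022
Nominal = -2.760. Worst-case = [-2.760 - 3.198, -2.760 + 3.007] = [-5.958, 0.247]. RSS = √1.252022 = 1.119.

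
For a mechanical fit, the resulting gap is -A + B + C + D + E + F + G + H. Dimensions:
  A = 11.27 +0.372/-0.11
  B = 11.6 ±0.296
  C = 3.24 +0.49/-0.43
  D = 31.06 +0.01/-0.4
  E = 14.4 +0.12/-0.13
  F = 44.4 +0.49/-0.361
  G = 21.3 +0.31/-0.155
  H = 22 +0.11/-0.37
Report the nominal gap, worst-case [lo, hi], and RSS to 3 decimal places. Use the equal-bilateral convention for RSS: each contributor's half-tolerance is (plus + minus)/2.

Stack each dimension's contribution:
  -A: nom -11.270 → Σnom=-11.270; wc +0.110/-0.372 → slack +0.110/-0.372; half-tol=0.241, Σhalf²=0.058081
  +B: nom +11.600 → Σnom=0.330; wc +0.296/-0.296 → slack +0.406/-0.668; half-tol=0.296, Σhalf²=0.145697
  +C: nom +3.240 → Σnom=3.570; wc +0.490/-0.430 → slack +0.896/-1.098; half-tol=0.460, Σhalf²=0.357297
  +D: nom +31.060 → Σnom=34.630; wc +0.010/-0.400 → slack +0.906/-1.498; half-tol=0.205, Σhalf²=0.399322
  +E: nom +14.400 → Σnom=49.030; wc +0.120/-0.130 → slack +1.026/-1.628; half-tol=0.125, Σhalf²=0.414947
  +F: nom +44.400 → Σnom=93.430; wc +0.490/-0.361 → slack +1.516/-1.989; half-tol=0.425, Σhalf²=0.595997
  +G: nom +21.300 → Σnom=114.730; wc +0.310/-0.155 → slack +1.826/-2.144; half-tol=0.232, Σhalf²=0.650053
  +H: nom +22.000 → Σnom=136.730; wc +0.110/-0.370 → slack +1.936/-2.514; half-tol=0.240, Σhalf²=0.707653
Nominal = 136.730. Worst-case = [136.730 - 2.514, 136.730 + 1.936] = [134.216, 138.666]. RSS = √0.707653 = 0.841.

nominal=136.730 wc=[134.216,138.666] rss=0.841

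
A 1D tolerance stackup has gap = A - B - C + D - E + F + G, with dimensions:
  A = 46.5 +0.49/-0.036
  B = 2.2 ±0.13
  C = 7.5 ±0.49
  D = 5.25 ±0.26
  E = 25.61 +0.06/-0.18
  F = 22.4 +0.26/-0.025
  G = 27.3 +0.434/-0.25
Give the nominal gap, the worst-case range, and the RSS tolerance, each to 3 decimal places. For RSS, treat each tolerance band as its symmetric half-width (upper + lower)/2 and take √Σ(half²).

Stack each dimension's contribution:
  +A: nom +46.500 → Σnom=46.500; wc +0.490/-0.036 → slack +0.490/-0.036; half-tol=0.263, Σhalf²=0.069169
  -B: nom -2.200 → Σnom=44.300; wc +0.130/-0.130 → slack +0.620/-0.166; half-tol=0.130, Σhalf²=0.086069
  -C: nom -7.500 → Σnom=36.800; wc +0.490/-0.490 → slack +1.110/-0.656; half-tol=0.490, Σhalf²=0.326169
  +D: nom +5.250 → Σnom=42.050; wc +0.260/-0.260 → slack +1.370/-0.916; half-tol=0.260, Σhalf²=0.393769
  -E: nom -25.610 → Σnom=16.440; wc +0.180/-0.060 → slack +1.550/-0.976; half-tol=0.120, Σhalf²=0.408169
  +F: nom +22.400 → Σnom=38.840; wc +0.260/-0.025 → slack +1.810/-1.001; half-tol=0.143, Σhalf²=0.428475
  +G: nom +27.300 → Σnom=66.140; wc +0.434/-0.250 → slack +2.244/-1.251; half-tol=0.342, Σhalf²=0.545439
Nominal = 66.140. Worst-case = [66.140 - 1.251, 66.140 + 2.244] = [64.889, 68.384]. RSS = √0.545439 = 0.739.

nominal=66.140 wc=[64.889,68.384] rss=0.739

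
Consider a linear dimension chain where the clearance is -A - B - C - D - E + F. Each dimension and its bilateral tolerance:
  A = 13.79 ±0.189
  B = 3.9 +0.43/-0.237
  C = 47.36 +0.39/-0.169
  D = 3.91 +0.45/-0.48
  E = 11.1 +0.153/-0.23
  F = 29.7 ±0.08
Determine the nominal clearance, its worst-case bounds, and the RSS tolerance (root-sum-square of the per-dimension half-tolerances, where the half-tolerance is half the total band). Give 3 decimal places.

nominal=-50.360 wc=[-52.052,-48.975] rss=0.696

Stack each dimension's contribution:
  -A: nom -13.790 → Σnom=-13.790; wc +0.189/-0.189 → slack +0.189/-0.189; half-tol=0.189, Σhalf²=0.035721
  -B: nom -3.900 → Σnom=-17.690; wc +0.237/-0.430 → slack +0.426/-0.619; half-tol=0.334, Σhalf²=0.146943
  -C: nom -47.360 → Σnom=-65.050; wc +0.169/-0.390 → slack +0.595/-1.009; half-tol=0.280, Σhalf²=0.225064
  -D: nom -3.910 → Σnom=-68.960; wc +0.480/-0.450 → slack +1.075/-1.459; half-tol=0.465, Σhalf²=0.441288
  -E: nom -11.100 → Σnom=-80.060; wc +0.230/-0.153 → slack +1.305/-1.612; half-tol=0.192, Σhalf²=0.477961
  +F: nom +29.700 → Σnom=-50.360; wc +0.080/-0.080 → slack +1.385/-1.692; half-tol=0.080, Σhalf²=0.484361
Nominal = -50.360. Worst-case = [-50.360 - 1.692, -50.360 + 1.385] = [-52.052, -48.975]. RSS = √0.484361 = 0.696.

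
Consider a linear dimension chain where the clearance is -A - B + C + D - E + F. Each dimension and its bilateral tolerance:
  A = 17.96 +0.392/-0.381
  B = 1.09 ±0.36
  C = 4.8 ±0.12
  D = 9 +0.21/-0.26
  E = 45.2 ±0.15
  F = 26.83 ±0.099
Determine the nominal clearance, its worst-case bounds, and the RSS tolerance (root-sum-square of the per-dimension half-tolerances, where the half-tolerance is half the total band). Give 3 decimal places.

nominal=-23.620 wc=[-25.001,-22.300] rss=0.617

Stack each dimension's contribution:
  -A: nom -17.960 → Σnom=-17.960; wc +0.381/-0.392 → slack +0.381/-0.392; half-tol=0.387, Σhalf²=0.149382
  -B: nom -1.090 → Σnom=-19.050; wc +0.360/-0.360 → slack +0.741/-0.752; half-tol=0.360, Σhalf²=0.278982
  +C: nom +4.800 → Σnom=-14.250; wc +0.120/-0.120 → slack +0.861/-0.872; half-tol=0.120, Σhalf²=0.293382
  +D: nom +9.000 → Σnom=-5.250; wc +0.210/-0.260 → slack +1.071/-1.132; half-tol=0.235, Σhalf²=0.348607
  -E: nom -45.200 → Σnom=-50.450; wc +0.150/-0.150 → slack +1.221/-1.282; half-tol=0.150, Σhalf²=0.371107
  +F: nom +26.830 → Σnom=-23.620; wc +0.099/-0.099 → slack +1.320/-1.381; half-tol=0.099, Σhalf²=0.380908
Nominal = -23.620. Worst-case = [-23.620 - 1.381, -23.620 + 1.320] = [-25.001, -22.300]. RSS = √0.380908 = 0.617.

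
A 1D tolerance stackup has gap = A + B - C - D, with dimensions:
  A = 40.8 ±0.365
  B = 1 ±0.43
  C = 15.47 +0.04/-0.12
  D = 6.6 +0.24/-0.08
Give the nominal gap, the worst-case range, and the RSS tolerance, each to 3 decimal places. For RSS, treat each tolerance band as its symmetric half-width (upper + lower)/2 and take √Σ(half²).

nominal=19.730 wc=[18.655,20.725] rss=0.592

Stack each dimension's contribution:
  +A: nom +40.800 → Σnom=40.800; wc +0.365/-0.365 → slack +0.365/-0.365; half-tol=0.365, Σhalf²=0.133225
  +B: nom +1.000 → Σnom=41.800; wc +0.430/-0.430 → slack +0.795/-0.795; half-tol=0.430, Σhalf²=0.318125
  -C: nom -15.470 → Σnom=26.330; wc +0.120/-0.040 → slack +0.915/-0.835; half-tol=0.080, Σhalf²=0.324525
  -D: nom -6.600 → Σnom=19.730; wc +0.080/-0.240 → slack +0.995/-1.075; half-tol=0.160, Σhalf²=0.350125
Nominal = 19.730. Worst-case = [19.730 - 1.075, 19.730 + 0.995] = [18.655, 20.725]. RSS = √0.350125 = 0.592.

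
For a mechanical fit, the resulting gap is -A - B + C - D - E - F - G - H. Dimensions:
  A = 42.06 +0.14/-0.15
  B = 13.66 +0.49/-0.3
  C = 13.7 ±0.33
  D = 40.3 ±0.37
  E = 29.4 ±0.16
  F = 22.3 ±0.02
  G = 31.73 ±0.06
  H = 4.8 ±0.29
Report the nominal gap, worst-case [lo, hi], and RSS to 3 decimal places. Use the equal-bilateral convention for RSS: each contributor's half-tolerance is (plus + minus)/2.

nominal=-170.550 wc=[-172.410,-168.870] rss=0.732

Stack each dimension's contribution:
  -A: nom -42.060 → Σnom=-42.060; wc +0.150/-0.140 → slack +0.150/-0.140; half-tol=0.145, Σhalf²=0.021025
  -B: nom -13.660 → Σnom=-55.720; wc +0.300/-0.490 → slack +0.450/-0.630; half-tol=0.395, Σhalf²=0.177050
  +C: nom +13.700 → Σnom=-42.020; wc +0.330/-0.330 → slack +0.780/-0.960; half-tol=0.330, Σhalf²=0.285950
  -D: nom -40.300 → Σnom=-82.320; wc +0.370/-0.370 → slack +1.150/-1.330; half-tol=0.370, Σhalf²=0.422850
  -E: nom -29.400 → Σnom=-111.720; wc +0.160/-0.160 → slack +1.310/-1.490; half-tol=0.160, Σhalf²=0.448450
  -F: nom -22.300 → Σnom=-134.020; wc +0.020/-0.020 → slack +1.330/-1.510; half-tol=0.020, Σhalf²=0.448850
  -G: nom -31.730 → Σnom=-165.750; wc +0.060/-0.060 → slack +1.390/-1.570; half-tol=0.060, Σhalf²=0.452450
  -H: nom -4.800 → Σnom=-170.550; wc +0.290/-0.290 → slack +1.680/-1.860; half-tol=0.290, Σhalf²=0.536550
Nominal = -170.550. Worst-case = [-170.550 - 1.860, -170.550 + 1.680] = [-172.410, -168.870]. RSS = √0.536550 = 0.732.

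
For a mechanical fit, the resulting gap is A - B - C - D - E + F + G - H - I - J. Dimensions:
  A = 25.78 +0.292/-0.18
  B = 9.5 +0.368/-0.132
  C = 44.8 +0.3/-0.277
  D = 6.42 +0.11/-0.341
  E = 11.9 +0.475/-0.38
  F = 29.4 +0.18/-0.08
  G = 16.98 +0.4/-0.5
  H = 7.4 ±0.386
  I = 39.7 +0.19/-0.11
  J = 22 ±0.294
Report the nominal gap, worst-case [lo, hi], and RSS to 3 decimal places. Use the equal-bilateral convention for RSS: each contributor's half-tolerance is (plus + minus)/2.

nominal=-69.560 wc=[-72.443,-66.768] rss=0.955

Stack each dimension's contribution:
  +A: nom +25.780 → Σnom=25.780; wc +0.292/-0.180 → slack +0.292/-0.180; half-tol=0.236, Σhalf²=0.055696
  -B: nom -9.500 → Σnom=16.280; wc +0.132/-0.368 → slack +0.424/-0.548; half-tol=0.250, Σhalf²=0.118196
  -C: nom -44.800 → Σnom=-28.520; wc +0.277/-0.300 → slack +0.701/-0.848; half-tol=0.288, Σhalf²=0.201428
  -D: nom -6.420 → Σnom=-34.940; wc +0.341/-0.110 → slack +1.042/-0.958; half-tol=0.226, Σhalf²=0.252278
  -E: nom -11.900 → Σnom=-46.840; wc +0.380/-0.475 → slack +1.422/-1.433; half-tol=0.427, Σhalf²=0.435035
  +F: nom +29.400 → Σnom=-17.440; wc +0.180/-0.080 → slack +1.602/-1.513; half-tol=0.130, Σhalf²=0.451935
  +G: nom +16.980 → Σnom=-0.460; wc +0.400/-0.500 → slack +2.002/-2.013; half-tol=0.450, Σhalf²=0.654435
  -H: nom -7.400 → Σnom=-7.860; wc +0.386/-0.386 → slack +2.388/-2.399; half-tol=0.386, Σhalf²=0.803431
  -I: nom -39.700 → Σnom=-47.560; wc +0.110/-0.190 → slack +2.498/-2.589; half-tol=0.150, Σhalf²=0.825931
  -J: nom -22.000 → Σnom=-69.560; wc +0.294/-0.294 → slack +2.792/-2.883; half-tol=0.294, Σhalf²=0.912367
Nominal = -69.560. Worst-case = [-69.560 - 2.883, -69.560 + 2.792] = [-72.443, -66.768]. RSS = √0.912367 = 0.955.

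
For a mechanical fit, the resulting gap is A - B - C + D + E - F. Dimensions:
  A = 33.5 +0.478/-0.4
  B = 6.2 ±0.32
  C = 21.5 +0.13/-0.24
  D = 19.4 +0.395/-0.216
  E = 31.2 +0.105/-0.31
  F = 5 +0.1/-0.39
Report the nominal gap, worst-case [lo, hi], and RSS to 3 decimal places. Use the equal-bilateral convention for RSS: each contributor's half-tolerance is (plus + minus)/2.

Stack each dimension's contribution:
  +A: nom +33.500 → Σnom=33.500; wc +0.478/-0.400 → slack +0.478/-0.400; half-tol=0.439, Σhalf²=0.192721
  -B: nom -6.200 → Σnom=27.300; wc +0.320/-0.320 → slack +0.798/-0.720; half-tol=0.320, Σhalf²=0.295121
  -C: nom -21.500 → Σnom=5.800; wc +0.240/-0.130 → slack +1.038/-0.850; half-tol=0.185, Σhalf²=0.329346
  +D: nom +19.400 → Σnom=25.200; wc +0.395/-0.216 → slack +1.433/-1.066; half-tol=0.305, Σhalf²=0.422676
  +E: nom +31.200 → Σnom=56.400; wc +0.105/-0.310 → slack +1.538/-1.376; half-tol=0.207, Σhalf²=0.465733
  -F: nom -5.000 → Σnom=51.400; wc +0.390/-0.100 → slack +1.928/-1.476; half-tol=0.245, Σhalf²=0.525758
Nominal = 51.400. Worst-case = [51.400 - 1.476, 51.400 + 1.928] = [49.924, 53.328]. RSS = √0.525758 = 0.725.

nominal=51.400 wc=[49.924,53.328] rss=0.725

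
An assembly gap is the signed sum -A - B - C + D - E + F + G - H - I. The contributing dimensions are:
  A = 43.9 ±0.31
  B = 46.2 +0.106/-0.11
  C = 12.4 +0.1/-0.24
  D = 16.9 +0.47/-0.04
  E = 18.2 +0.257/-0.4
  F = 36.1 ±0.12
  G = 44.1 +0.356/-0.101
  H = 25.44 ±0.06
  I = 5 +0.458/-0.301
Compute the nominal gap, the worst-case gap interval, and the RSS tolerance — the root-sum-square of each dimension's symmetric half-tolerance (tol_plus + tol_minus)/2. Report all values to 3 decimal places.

nominal=-54.040 wc=[-55.592,-51.673] rss=0.724

Stack each dimension's contribution:
  -A: nom -43.900 → Σnom=-43.900; wc +0.310/-0.310 → slack +0.310/-0.310; half-tol=0.310, Σhalf²=0.096100
  -B: nom -46.200 → Σnom=-90.100; wc +0.110/-0.106 → slack +0.420/-0.416; half-tol=0.108, Σhalf²=0.107764
  -C: nom -12.400 → Σnom=-102.500; wc +0.240/-0.100 → slack +0.660/-0.516; half-tol=0.170, Σhalf²=0.136664
  +D: nom +16.900 → Σnom=-85.600; wc +0.470/-0.040 → slack +1.130/-0.556; half-tol=0.255, Σhalf²=0.201689
  -E: nom -18.200 → Σnom=-103.800; wc +0.400/-0.257 → slack +1.530/-0.813; half-tol=0.329, Σhalf²=0.309601
  +F: nom +36.100 → Σnom=-67.700; wc +0.120/-0.120 → slack +1.650/-0.933; half-tol=0.120, Σhalf²=0.324001
  +G: nom +44.100 → Σnom=-23.600; wc +0.356/-0.101 → slack +2.006/-1.034; half-tol=0.228, Σhalf²=0.376214
  -H: nom -25.440 → Σnom=-49.040; wc +0.060/-0.060 → slack +2.066/-1.094; half-tol=0.060, Σhalf²=0.379814
  -I: nom -5.000 → Σnom=-54.040; wc +0.301/-0.458 → slack +2.367/-1.552; half-tol=0.380, Σhalf²=0.523834
Nominal = -54.040. Worst-case = [-54.040 - 1.552, -54.040 + 2.367] = [-55.592, -51.673]. RSS = √0.523834 = 0.724.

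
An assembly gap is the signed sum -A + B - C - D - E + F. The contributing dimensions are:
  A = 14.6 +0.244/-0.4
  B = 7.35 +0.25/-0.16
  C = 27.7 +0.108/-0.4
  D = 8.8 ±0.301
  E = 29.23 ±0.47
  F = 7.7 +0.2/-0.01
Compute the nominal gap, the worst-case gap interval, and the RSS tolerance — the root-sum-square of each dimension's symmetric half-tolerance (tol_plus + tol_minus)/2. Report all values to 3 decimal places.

nominal=-65.280 wc=[-66.573,-63.259] rss=0.730

Stack each dimension's contribution:
  -A: nom -14.600 → Σnom=-14.600; wc +0.400/-0.244 → slack +0.400/-0.244; half-tol=0.322, Σhalf²=0.103684
  +B: nom +7.350 → Σnom=-7.250; wc +0.250/-0.160 → slack +0.650/-0.404; half-tol=0.205, Σhalf²=0.145709
  -C: nom -27.700 → Σnom=-34.950; wc +0.400/-0.108 → slack +1.050/-0.512; half-tol=0.254, Σhalf²=0.210225
  -D: nom -8.800 → Σnom=-43.750; wc +0.301/-0.301 → slack +1.351/-0.813; half-tol=0.301, Σhalf²=0.300826
  -E: nom -29.230 → Σnom=-72.980; wc +0.470/-0.470 → slack +1.821/-1.283; half-tol=0.470, Σhalf²=0.521726
  +F: nom +7.700 → Σnom=-65.280; wc +0.200/-0.010 → slack +2.021/-1.293; half-tol=0.105, Σhalf²=0.532751
Nominal = -65.280. Worst-case = [-65.280 - 1.293, -65.280 + 2.021] = [-66.573, -63.259]. RSS = √0.532751 = 0.730.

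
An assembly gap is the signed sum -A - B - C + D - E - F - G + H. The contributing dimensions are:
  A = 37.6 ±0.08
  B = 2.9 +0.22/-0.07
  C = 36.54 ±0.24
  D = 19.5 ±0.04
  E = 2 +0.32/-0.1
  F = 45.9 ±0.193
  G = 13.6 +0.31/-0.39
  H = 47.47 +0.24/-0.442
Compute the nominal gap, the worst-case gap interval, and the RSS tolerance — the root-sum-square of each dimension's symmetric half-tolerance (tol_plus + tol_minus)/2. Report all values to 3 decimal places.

nominal=-71.570 wc=[-73.415,-70.217] rss=0.638

Stack each dimension's contribution:
  -A: nom -37.600 → Σnom=-37.600; wc +0.080/-0.080 → slack +0.080/-0.080; half-tol=0.080, Σhalf²=0.006400
  -B: nom -2.900 → Σnom=-40.500; wc +0.070/-0.220 → slack +0.150/-0.300; half-tol=0.145, Σhalf²=0.027425
  -C: nom -36.540 → Σnom=-77.040; wc +0.240/-0.240 → slack +0.390/-0.540; half-tol=0.240, Σhalf²=0.085025
  +D: nom +19.500 → Σnom=-57.540; wc +0.040/-0.040 → slack +0.430/-0.580; half-tol=0.040, Σhalf²=0.086625
  -E: nom -2.000 → Σnom=-59.540; wc +0.100/-0.320 → slack +0.530/-0.900; half-tol=0.210, Σhalf²=0.130725
  -F: nom -45.900 → Σnom=-105.440; wc +0.193/-0.193 → slack +0.723/-1.093; half-tol=0.193, Σhalf²=0.167974
  -G: nom -13.600 → Σnom=-119.040; wc +0.390/-0.310 → slack +1.113/-1.403; half-tol=0.350, Σhalf²=0.290474
  +H: nom +47.470 → Σnom=-71.570; wc +0.240/-0.442 → slack +1.353/-1.845; half-tol=0.341, Σhalf²=0.406755
Nominal = -71.570. Worst-case = [-71.570 - 1.845, -71.570 + 1.353] = [-73.415, -70.217]. RSS = √0.406755 = 0.638.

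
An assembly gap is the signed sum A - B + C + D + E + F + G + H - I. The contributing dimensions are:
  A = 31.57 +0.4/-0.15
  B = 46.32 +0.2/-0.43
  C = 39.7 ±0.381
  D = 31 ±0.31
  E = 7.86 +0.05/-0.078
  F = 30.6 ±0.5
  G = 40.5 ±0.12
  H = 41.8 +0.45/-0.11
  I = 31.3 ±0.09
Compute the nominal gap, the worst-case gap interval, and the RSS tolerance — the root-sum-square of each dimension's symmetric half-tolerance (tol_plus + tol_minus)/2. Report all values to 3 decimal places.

Stack each dimension's contribution:
  +A: nom +31.570 → Σnom=31.570; wc +0.400/-0.150 → slack +0.400/-0.150; half-tol=0.275, Σhalf²=0.075625
  -B: nom -46.320 → Σnom=-14.750; wc +0.430/-0.200 → slack +0.830/-0.350; half-tol=0.315, Σhalf²=0.174850
  +C: nom +39.700 → Σnom=24.950; wc +0.381/-0.381 → slack +1.211/-0.731; half-tol=0.381, Σhalf²=0.320011
  +D: nom +31.000 → Σnom=55.950; wc +0.310/-0.310 → slack +1.521/-1.041; half-tol=0.310, Σhalf²=0.416111
  +E: nom +7.860 → Σnom=63.810; wc +0.050/-0.078 → slack +1.571/-1.119; half-tol=0.064, Σhalf²=0.420207
  +F: nom +30.600 → Σnom=94.410; wc +0.500/-0.500 → slack +2.071/-1.619; half-tol=0.500, Σhalf²=0.670207
  +G: nom +40.500 → Σnom=134.910; wc +0.120/-0.120 → slack +2.191/-1.739; half-tol=0.120, Σhalf²=0.684607
  +H: nom +41.800 → Σnom=176.710; wc +0.450/-0.110 → slack +2.641/-1.849; half-tol=0.280, Σhalf²=0.763007
  -I: nom -31.300 → Σnom=145.410; wc +0.090/-0.090 → slack +2.731/-1.939; half-tol=0.090, Σhalf²=0.771107
Nominal = 145.410. Worst-case = [145.410 - 1.939, 145.410 + 2.731] = [143.471, 148.141]. RSS = √0.771107 = 0.878.

nominal=145.410 wc=[143.471,148.141] rss=0.878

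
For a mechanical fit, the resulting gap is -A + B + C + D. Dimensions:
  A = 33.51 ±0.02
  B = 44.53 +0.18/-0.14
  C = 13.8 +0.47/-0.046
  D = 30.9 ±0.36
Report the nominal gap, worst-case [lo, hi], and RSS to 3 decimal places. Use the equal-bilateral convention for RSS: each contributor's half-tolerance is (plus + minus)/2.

Stack each dimension's contribution:
  -A: nom -33.510 → Σnom=-33.510; wc +0.020/-0.020 → slack +0.020/-0.020; half-tol=0.020, Σhalf²=0.000400
  +B: nom +44.530 → Σnom=11.020; wc +0.180/-0.140 → slack +0.200/-0.160; half-tol=0.160, Σhalf²=0.026000
  +C: nom +13.800 → Σnom=24.820; wc +0.470/-0.046 → slack +0.670/-0.206; half-tol=0.258, Σhalf²=0.092564
  +D: nom +30.900 → Σnom=55.720; wc +0.360/-0.360 → slack +1.030/-0.566; half-tol=0.360, Σhalf²=0.222164
Nominal = 55.720. Worst-case = [55.720 - 0.566, 55.720 + 1.030] = [55.154, 56.750]. RSS = √0.222164 = 0.471.

nominal=55.720 wc=[55.154,56.750] rss=0.471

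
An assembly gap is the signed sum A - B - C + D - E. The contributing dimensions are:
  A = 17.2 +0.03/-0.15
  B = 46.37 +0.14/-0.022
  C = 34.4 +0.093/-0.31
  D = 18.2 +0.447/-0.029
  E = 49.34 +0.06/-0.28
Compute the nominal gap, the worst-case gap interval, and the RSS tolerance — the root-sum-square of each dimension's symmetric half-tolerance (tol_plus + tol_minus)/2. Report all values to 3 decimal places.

nominal=-94.710 wc=[-95.182,-93.621] rss=0.375

Stack each dimension's contribution:
  +A: nom +17.200 → Σnom=17.200; wc +0.030/-0.150 → slack +0.030/-0.150; half-tol=0.090, Σhalf²=0.008100
  -B: nom -46.370 → Σnom=-29.170; wc +0.022/-0.140 → slack +0.052/-0.290; half-tol=0.081, Σhalf²=0.014661
  -C: nom -34.400 → Σnom=-63.570; wc +0.310/-0.093 → slack +0.362/-0.383; half-tol=0.202, Σhalf²=0.055263
  +D: nom +18.200 → Σnom=-45.370; wc +0.447/-0.029 → slack +0.809/-0.412; half-tol=0.238, Σhalf²=0.111907
  -E: nom -49.340 → Σnom=-94.710; wc +0.280/-0.060 → slack +1.089/-0.472; half-tol=0.170, Σhalf²=0.140807
Nominal = -94.710. Worst-case = [-94.710 - 0.472, -94.710 + 1.089] = [-95.182, -93.621]. RSS = √0.140807 = 0.375.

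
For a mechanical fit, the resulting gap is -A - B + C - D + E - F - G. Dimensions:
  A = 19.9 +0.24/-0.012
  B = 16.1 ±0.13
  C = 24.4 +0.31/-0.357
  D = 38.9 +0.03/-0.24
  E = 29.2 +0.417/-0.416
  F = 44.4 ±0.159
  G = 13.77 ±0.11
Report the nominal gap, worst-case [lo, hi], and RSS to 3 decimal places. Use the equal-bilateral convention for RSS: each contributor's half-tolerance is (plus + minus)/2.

nominal=-79.470 wc=[-80.912,-78.092] rss=0.611

Stack each dimension's contribution:
  -A: nom -19.900 → Σnom=-19.900; wc +0.012/-0.240 → slack +0.012/-0.240; half-tol=0.126, Σhalf²=0.015876
  -B: nom -16.100 → Σnom=-36.000; wc +0.130/-0.130 → slack +0.142/-0.370; half-tol=0.130, Σhalf²=0.032776
  +C: nom +24.400 → Σnom=-11.600; wc +0.310/-0.357 → slack +0.452/-0.727; half-tol=0.334, Σhalf²=0.143998
  -D: nom -38.900 → Σnom=-50.500; wc +0.240/-0.030 → slack +0.692/-0.757; half-tol=0.135, Σhalf²=0.162223
  +E: nom +29.200 → Σnom=-21.300; wc +0.417/-0.416 → slack +1.109/-1.173; half-tol=0.416, Σhalf²=0.335695
  -F: nom -44.400 → Σnom=-65.700; wc +0.159/-0.159 → slack +1.268/-1.332; half-tol=0.159, Σhalf²=0.360976
  -G: nom -13.770 → Σnom=-79.470; wc +0.110/-0.110 → slack +1.378/-1.442; half-tol=0.110, Σhalf²=0.373076
Nominal = -79.470. Worst-case = [-79.470 - 1.442, -79.470 + 1.378] = [-80.912, -78.092]. RSS = √0.373076 = 0.611.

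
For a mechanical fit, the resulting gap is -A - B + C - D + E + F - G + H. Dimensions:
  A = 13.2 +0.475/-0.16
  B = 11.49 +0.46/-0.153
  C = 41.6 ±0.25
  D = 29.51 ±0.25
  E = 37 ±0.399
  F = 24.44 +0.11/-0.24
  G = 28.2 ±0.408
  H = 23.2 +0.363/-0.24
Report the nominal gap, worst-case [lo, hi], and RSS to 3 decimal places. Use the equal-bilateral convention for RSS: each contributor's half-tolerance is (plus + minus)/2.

Stack each dimension's contribution:
  -A: nom -13.200 → Σnom=-13.200; wc +0.160/-0.475 → slack +0.160/-0.475; half-tol=0.318, Σhalf²=0.100806
  -B: nom -11.490 → Σnom=-24.690; wc +0.153/-0.460 → slack +0.313/-0.935; half-tol=0.306, Σhalf²=0.194748
  +C: nom +41.600 → Σnom=16.910; wc +0.250/-0.250 → slack +0.563/-1.185; half-tol=0.250, Σhalf²=0.257248
  -D: nom -29.510 → Σnom=-12.600; wc +0.250/-0.250 → slack +0.813/-1.435; half-tol=0.250, Σhalf²=0.319748
  +E: nom +37.000 → Σnom=24.400; wc +0.399/-0.399 → slack +1.212/-1.834; half-tol=0.399, Σhalf²=0.478950
  +F: nom +24.440 → Σnom=48.840; wc +0.110/-0.240 → slack +1.322/-2.074; half-tol=0.175, Σhalf²=0.509575
  -G: nom -28.200 → Σnom=20.640; wc +0.408/-0.408 → slack +1.730/-2.482; half-tol=0.408, Σhalf²=0.676038
  +H: nom +23.200 → Σnom=43.840; wc +0.363/-0.240 → slack +2.093/-2.722; half-tol=0.301, Σhalf²=0.766941
Nominal = 43.840. Worst-case = [43.840 - 2.722, 43.840 + 2.093] = [41.118, 45.933]. RSS = √0.766941 = 0.876.

nominal=43.840 wc=[41.118,45.933] rss=0.876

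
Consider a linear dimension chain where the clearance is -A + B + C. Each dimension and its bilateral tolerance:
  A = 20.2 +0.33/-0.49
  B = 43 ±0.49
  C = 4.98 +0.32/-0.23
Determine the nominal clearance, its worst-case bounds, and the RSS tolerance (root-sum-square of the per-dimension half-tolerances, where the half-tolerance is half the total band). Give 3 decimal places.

nominal=27.780 wc=[26.730,29.080] rss=0.696

Stack each dimension's contribution:
  -A: nom -20.200 → Σnom=-20.200; wc +0.490/-0.330 → slack +0.490/-0.330; half-tol=0.410, Σhalf²=0.168100
  +B: nom +43.000 → Σnom=22.800; wc +0.490/-0.490 → slack +0.980/-0.820; half-tol=0.490, Σhalf²=0.408200
  +C: nom +4.980 → Σnom=27.780; wc +0.320/-0.230 → slack +1.300/-1.050; half-tol=0.275, Σhalf²=0.483825
Nominal = 27.780. Worst-case = [27.780 - 1.050, 27.780 + 1.300] = [26.730, 29.080]. RSS = √0.483825 = 0.696.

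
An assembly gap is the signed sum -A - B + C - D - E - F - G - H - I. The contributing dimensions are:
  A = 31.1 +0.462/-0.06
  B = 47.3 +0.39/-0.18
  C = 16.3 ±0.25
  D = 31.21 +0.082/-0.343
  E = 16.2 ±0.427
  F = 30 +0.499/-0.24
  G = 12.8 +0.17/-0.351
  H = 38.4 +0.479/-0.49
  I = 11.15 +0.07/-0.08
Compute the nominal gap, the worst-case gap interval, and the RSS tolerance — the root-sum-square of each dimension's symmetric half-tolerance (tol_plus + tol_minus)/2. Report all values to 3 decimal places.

nominal=-201.860 wc=[-204.689,-199.439] rss=0.940

Stack each dimension's contribution:
  -A: nom -31.100 → Σnom=-31.100; wc +0.060/-0.462 → slack +0.060/-0.462; half-tol=0.261, Σhalf²=0.068121
  -B: nom -47.300 → Σnom=-78.400; wc +0.180/-0.390 → slack +0.240/-0.852; half-tol=0.285, Σhalf²=0.149346
  +C: nom +16.300 → Σnom=-62.100; wc +0.250/-0.250 → slack +0.490/-1.102; half-tol=0.250, Σhalf²=0.211846
  -D: nom -31.210 → Σnom=-93.310; wc +0.343/-0.082 → slack +0.833/-1.184; half-tol=0.213, Σhalf²=0.257002
  -E: nom -16.200 → Σnom=-109.510; wc +0.427/-0.427 → slack +1.260/-1.611; half-tol=0.427, Σhalf²=0.439331
  -F: nom -30.000 → Σnom=-139.510; wc +0.240/-0.499 → slack +1.500/-2.110; half-tol=0.369, Σhalf²=0.575862
  -G: nom -12.800 → Σnom=-152.310; wc +0.351/-0.170 → slack +1.851/-2.280; half-tol=0.261, Σhalf²=0.643722
  -H: nom -38.400 → Σnom=-190.710; wc +0.490/-0.479 → slack +2.341/-2.759; half-tol=0.484, Σhalf²=0.878462
  -I: nom -11.150 → Σnom=-201.860; wc +0.080/-0.070 → slack +2.421/-2.829; half-tol=0.075, Σhalf²=0.884087
Nominal = -201.860. Worst-case = [-201.860 - 2.829, -201.860 + 2.421] = [-204.689, -199.439]. RSS = √0.884087 = 0.940.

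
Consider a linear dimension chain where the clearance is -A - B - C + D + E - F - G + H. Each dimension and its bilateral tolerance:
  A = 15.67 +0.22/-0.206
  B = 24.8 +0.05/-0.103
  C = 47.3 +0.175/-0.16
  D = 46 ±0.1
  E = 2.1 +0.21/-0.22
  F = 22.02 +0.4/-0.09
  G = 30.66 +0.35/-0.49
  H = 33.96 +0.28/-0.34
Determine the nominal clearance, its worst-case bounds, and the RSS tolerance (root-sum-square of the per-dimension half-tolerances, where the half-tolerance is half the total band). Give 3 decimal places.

nominal=-58.390 wc=[-60.245,-56.751] rss=0.684

Stack each dimension's contribution:
  -A: nom -15.670 → Σnom=-15.670; wc +0.206/-0.220 → slack +0.206/-0.220; half-tol=0.213, Σhalf²=0.045369
  -B: nom -24.800 → Σnom=-40.470; wc +0.103/-0.050 → slack +0.309/-0.270; half-tol=0.076, Σhalf²=0.051221
  -C: nom -47.300 → Σnom=-87.770; wc +0.160/-0.175 → slack +0.469/-0.445; half-tol=0.167, Σhalf²=0.079277
  +D: nom +46.000 → Σnom=-41.770; wc +0.100/-0.100 → slack +0.569/-0.545; half-tol=0.100, Σhalf²=0.089277
  +E: nom +2.100 → Σnom=-39.670; wc +0.210/-0.220 → slack +0.779/-0.765; half-tol=0.215, Σhalf²=0.135502
  -F: nom -22.020 → Σnom=-61.690; wc +0.090/-0.400 → slack +0.869/-1.165; half-tol=0.245, Σhalf²=0.195527
  -G: nom -30.660 → Σnom=-92.350; wc +0.490/-0.350 → slack +1.359/-1.515; half-tol=0.420, Σhalf²=0.371927
  +H: nom +33.960 → Σnom=-58.390; wc +0.280/-0.340 → slack +1.639/-1.855; half-tol=0.310, Σhalf²=0.468027
Nominal = -58.390. Worst-case = [-58.390 - 1.855, -58.390 + 1.639] = [-60.245, -56.751]. RSS = √0.468027 = 0.684.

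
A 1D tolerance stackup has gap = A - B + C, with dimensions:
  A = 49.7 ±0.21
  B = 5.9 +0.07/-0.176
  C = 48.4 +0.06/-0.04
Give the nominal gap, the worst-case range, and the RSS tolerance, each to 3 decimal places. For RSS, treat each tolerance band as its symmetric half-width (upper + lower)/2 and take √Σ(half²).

Stack each dimension's contribution:
  +A: nom +49.700 → Σnom=49.700; wc +0.210/-0.210 → slack +0.210/-0.210; half-tol=0.210, Σhalf²=0.044100
  -B: nom -5.900 → Σnom=43.800; wc +0.176/-0.070 → slack +0.386/-0.280; half-tol=0.123, Σhalf²=0.059229
  +C: nom +48.400 → Σnom=92.200; wc +0.060/-0.040 → slack +0.446/-0.320; half-tol=0.050, Σhalf²=0.061729
Nominal = 92.200. Worst-case = [92.200 - 0.320, 92.200 + 0.446] = [91.880, 92.646]. RSS = √0.061729 = 0.248.

nominal=92.200 wc=[91.880,92.646] rss=0.248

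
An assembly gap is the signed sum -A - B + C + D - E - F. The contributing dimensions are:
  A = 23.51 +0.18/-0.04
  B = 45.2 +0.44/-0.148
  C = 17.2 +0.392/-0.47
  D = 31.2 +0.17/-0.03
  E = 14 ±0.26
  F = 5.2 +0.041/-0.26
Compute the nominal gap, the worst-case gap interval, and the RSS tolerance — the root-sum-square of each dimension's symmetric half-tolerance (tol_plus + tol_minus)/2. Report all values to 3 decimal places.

nominal=-39.510 wc=[-40.931,-38.240] rss=0.620

Stack each dimension's contribution:
  -A: nom -23.510 → Σnom=-23.510; wc +0.040/-0.180 → slack +0.040/-0.180; half-tol=0.110, Σhalf²=0.012100
  -B: nom -45.200 → Σnom=-68.710; wc +0.148/-0.440 → slack +0.188/-0.620; half-tol=0.294, Σhalf²=0.098536
  +C: nom +17.200 → Σnom=-51.510; wc +0.392/-0.470 → slack +0.580/-1.090; half-tol=0.431, Σhalf²=0.284297
  +D: nom +31.200 → Σnom=-20.310; wc +0.170/-0.030 → slack +0.750/-1.120; half-tol=0.100, Σhalf²=0.294297
  -E: nom -14.000 → Σnom=-34.310; wc +0.260/-0.260 → slack +1.010/-1.380; half-tol=0.260, Σhalf²=0.361897
  -F: nom -5.200 → Σnom=-39.510; wc +0.260/-0.041 → slack +1.270/-1.421; half-tol=0.150, Σhalf²=0.384547
Nominal = -39.510. Worst-case = [-39.510 - 1.421, -39.510 + 1.270] = [-40.931, -38.240]. RSS = √0.384547 = 0.620.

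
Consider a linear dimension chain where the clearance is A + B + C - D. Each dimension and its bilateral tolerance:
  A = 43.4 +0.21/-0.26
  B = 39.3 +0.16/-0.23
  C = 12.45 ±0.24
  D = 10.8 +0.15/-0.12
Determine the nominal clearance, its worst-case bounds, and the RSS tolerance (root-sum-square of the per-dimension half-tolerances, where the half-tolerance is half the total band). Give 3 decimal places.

Stack each dimension's contribution:
  +A: nom +43.400 → Σnom=43.400; wc +0.210/-0.260 → slack +0.210/-0.260; half-tol=0.235, Σhalf²=0.055225
  +B: nom +39.300 → Σnom=82.700; wc +0.160/-0.230 → slack +0.370/-0.490; half-tol=0.195, Σhalf²=0.093250
  +C: nom +12.450 → Σnom=95.150; wc +0.240/-0.240 → slack +0.610/-0.730; half-tol=0.240, Σhalf²=0.150850
  -D: nom -10.800 → Σnom=84.350; wc +0.120/-0.150 → slack +0.730/-0.880; half-tol=0.135, Σhalf²=0.169075
Nominal = 84.350. Worst-case = [84.350 - 0.880, 84.350 + 0.730] = [83.470, 85.080]. RSS = √0.169075 = 0.411.

nominal=84.350 wc=[83.470,85.080] rss=0.411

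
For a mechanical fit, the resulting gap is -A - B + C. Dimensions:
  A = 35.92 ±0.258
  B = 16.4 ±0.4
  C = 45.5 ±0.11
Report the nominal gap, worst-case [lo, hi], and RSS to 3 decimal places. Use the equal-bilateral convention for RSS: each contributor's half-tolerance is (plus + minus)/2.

Stack each dimension's contribution:
  -A: nom -35.920 → Σnom=-35.920; wc +0.258/-0.258 → slack +0.258/-0.258; half-tol=0.258, Σhalf²=0.066564
  -B: nom -16.400 → Σnom=-52.320; wc +0.400/-0.400 → slack +0.658/-0.658; half-tol=0.400, Σhalf²=0.226564
  +C: nom +45.500 → Σnom=-6.820; wc +0.110/-0.110 → slack +0.768/-0.768; half-tol=0.110, Σhalf²=0.238664
Nominal = -6.820. Worst-case = [-6.820 - 0.768, -6.820 + 0.768] = [-7.588, -6.052]. RSS = √0.238664 = 0.489.

nominal=-6.820 wc=[-7.588,-6.052] rss=0.489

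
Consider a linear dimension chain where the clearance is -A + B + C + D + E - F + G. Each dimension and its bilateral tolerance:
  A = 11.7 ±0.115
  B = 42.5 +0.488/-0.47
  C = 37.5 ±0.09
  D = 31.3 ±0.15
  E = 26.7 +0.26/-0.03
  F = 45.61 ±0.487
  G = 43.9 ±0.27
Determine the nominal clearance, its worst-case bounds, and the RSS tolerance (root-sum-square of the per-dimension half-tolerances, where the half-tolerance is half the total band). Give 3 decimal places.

nominal=124.590 wc=[122.978,126.450] rss=0.777

Stack each dimension's contribution:
  -A: nom -11.700 → Σnom=-11.700; wc +0.115/-0.115 → slack +0.115/-0.115; half-tol=0.115, Σhalf²=0.013225
  +B: nom +42.500 → Σnom=30.800; wc +0.488/-0.470 → slack +0.603/-0.585; half-tol=0.479, Σhalf²=0.242666
  +C: nom +37.500 → Σnom=68.300; wc +0.090/-0.090 → slack +0.693/-0.675; half-tol=0.090, Σhalf²=0.250766
  +D: nom +31.300 → Σnom=99.600; wc +0.150/-0.150 → slack +0.843/-0.825; half-tol=0.150, Σhalf²=0.273266
  +E: nom +26.700 → Σnom=126.300; wc +0.260/-0.030 → slack +1.103/-0.855; half-tol=0.145, Σhalf²=0.294291
  -F: nom -45.610 → Σnom=80.690; wc +0.487/-0.487 → slack +1.590/-1.342; half-tol=0.487, Σhalf²=0.531460
  +G: nom +43.900 → Σnom=124.590; wc +0.270/-0.270 → slack +1.860/-1.612; half-tol=0.270, Σhalf²=0.604360
Nominal = 124.590. Worst-case = [124.590 - 1.612, 124.590 + 1.860] = [122.978, 126.450]. RSS = √0.604360 = 0.777.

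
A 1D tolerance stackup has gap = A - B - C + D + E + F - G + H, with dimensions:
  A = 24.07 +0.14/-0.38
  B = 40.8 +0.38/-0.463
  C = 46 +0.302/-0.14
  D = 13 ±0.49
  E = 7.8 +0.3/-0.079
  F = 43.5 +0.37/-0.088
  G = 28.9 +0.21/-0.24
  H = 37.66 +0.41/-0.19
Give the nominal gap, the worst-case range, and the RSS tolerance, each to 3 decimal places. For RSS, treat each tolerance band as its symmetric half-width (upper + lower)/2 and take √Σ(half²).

nominal=10.330 wc=[8.211,12.883] rss=0.874

Stack each dimension's contribution:
  +A: nom +24.070 → Σnom=24.070; wc +0.140/-0.380 → slack +0.140/-0.380; half-tol=0.260, Σhalf²=0.067600
  -B: nom -40.800 → Σnom=-16.730; wc +0.463/-0.380 → slack +0.603/-0.760; half-tol=0.421, Σhalf²=0.245262
  -C: nom -46.000 → Σnom=-62.730; wc +0.140/-0.302 → slack +0.743/-1.062; half-tol=0.221, Σhalf²=0.294103
  +D: nom +13.000 → Σnom=-49.730; wc +0.490/-0.490 → slack +1.233/-1.552; half-tol=0.490, Σhalf²=0.534203
  +E: nom +7.800 → Σnom=-41.930; wc +0.300/-0.079 → slack +1.533/-1.631; half-tol=0.190, Σhalf²=0.570114
  +F: nom +43.500 → Σnom=1.570; wc +0.370/-0.088 → slack +1.903/-1.719; half-tol=0.229, Σhalf²=0.622555
  -G: nom -28.900 → Σnom=-27.330; wc +0.240/-0.210 → slack +2.143/-1.929; half-tol=0.225, Σhalf²=0.673180
  +H: nom +37.660 → Σnom=10.330; wc +0.410/-0.190 → slack +2.553/-2.119; half-tol=0.300, Σhalf²=0.763180
Nominal = 10.330. Worst-case = [10.330 - 2.119, 10.330 + 2.553] = [8.211, 12.883]. RSS = √0.763180 = 0.874.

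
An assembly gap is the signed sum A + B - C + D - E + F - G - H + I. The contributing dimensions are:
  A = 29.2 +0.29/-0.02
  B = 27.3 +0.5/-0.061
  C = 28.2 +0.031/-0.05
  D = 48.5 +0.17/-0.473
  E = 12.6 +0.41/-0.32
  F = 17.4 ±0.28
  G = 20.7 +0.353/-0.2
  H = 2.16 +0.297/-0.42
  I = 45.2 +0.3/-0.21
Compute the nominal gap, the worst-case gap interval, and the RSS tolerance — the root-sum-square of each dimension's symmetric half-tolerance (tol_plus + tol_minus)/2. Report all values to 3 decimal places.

Stack each dimension's contribution:
  +A: nom +29.200 → Σnom=29.200; wc +0.290/-0.020 → slack +0.290/-0.020; half-tol=0.155, Σhalf²=0.024025
  +B: nom +27.300 → Σnom=56.500; wc +0.500/-0.061 → slack +0.790/-0.081; half-tol=0.280, Σhalf²=0.102705
  -C: nom -28.200 → Σnom=28.300; wc +0.050/-0.031 → slack +0.840/-0.112; half-tol=0.041, Σhalf²=0.104345
  +D: nom +48.500 → Σnom=76.800; wc +0.170/-0.473 → slack +1.010/-0.585; half-tol=0.322, Σhalf²=0.207708
  -E: nom -12.600 → Σnom=64.200; wc +0.320/-0.410 → slack +1.330/-0.995; half-tol=0.365, Σhalf²=0.340933
  +F: nom +17.400 → Σnom=81.600; wc +0.280/-0.280 → slack +1.610/-1.275; half-tol=0.280, Σhalf²=0.419333
  -G: nom -20.700 → Σnom=60.900; wc +0.200/-0.353 → slack +1.810/-1.628; half-tol=0.276, Σhalf²=0.495785
  -H: nom -2.160 → Σnom=58.740; wc +0.420/-0.297 → slack +2.230/-1.925; half-tol=0.358, Σhalf²=0.624307
  +I: nom +45.200 → Σnom=103.940; wc +0.300/-0.210 → slack +2.530/-2.135; half-tol=0.255, Σhalf²=0.689332
Nominal = 103.940. Worst-case = [103.940 - 2.135, 103.940 + 2.530] = [101.805, 106.470]. RSS = √0.689332 = 0.830.

nominal=103.940 wc=[101.805,106.470] rss=0.830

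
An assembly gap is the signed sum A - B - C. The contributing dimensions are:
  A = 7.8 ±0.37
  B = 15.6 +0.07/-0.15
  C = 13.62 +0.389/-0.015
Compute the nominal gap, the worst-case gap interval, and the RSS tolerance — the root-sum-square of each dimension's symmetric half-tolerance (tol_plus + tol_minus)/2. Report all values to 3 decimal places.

nominal=-21.420 wc=[-22.249,-20.885] rss=0.436

Stack each dimension's contribution:
  +A: nom +7.800 → Σnom=7.800; wc +0.370/-0.370 → slack +0.370/-0.370; half-tol=0.370, Σhalf²=0.136900
  -B: nom -15.600 → Σnom=-7.800; wc +0.150/-0.070 → slack +0.520/-0.440; half-tol=0.110, Σhalf²=0.149000
  -C: nom -13.620 → Σnom=-21.420; wc +0.015/-0.389 → slack +0.535/-0.829; half-tol=0.202, Σhalf²=0.189804
Nominal = -21.420. Worst-case = [-21.420 - 0.829, -21.420 + 0.535] = [-22.249, -20.885]. RSS = √0.189804 = 0.436.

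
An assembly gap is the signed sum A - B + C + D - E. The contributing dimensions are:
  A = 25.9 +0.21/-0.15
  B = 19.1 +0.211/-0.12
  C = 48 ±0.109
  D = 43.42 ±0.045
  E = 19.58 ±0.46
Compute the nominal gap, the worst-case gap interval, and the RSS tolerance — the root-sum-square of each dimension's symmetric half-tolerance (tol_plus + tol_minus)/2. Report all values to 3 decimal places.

nominal=78.640 wc=[77.665,79.584] rss=0.534

Stack each dimension's contribution:
  +A: nom +25.900 → Σnom=25.900; wc +0.210/-0.150 → slack +0.210/-0.150; half-tol=0.180, Σhalf²=0.032400
  -B: nom -19.100 → Σnom=6.800; wc +0.120/-0.211 → slack +0.330/-0.361; half-tol=0.165, Σhalf²=0.059790
  +C: nom +48.000 → Σnom=54.800; wc +0.109/-0.109 → slack +0.439/-0.470; half-tol=0.109, Σhalf²=0.071671
  +D: nom +43.420 → Σnom=98.220; wc +0.045/-0.045 → slack +0.484/-0.515; half-tol=0.045, Σhalf²=0.073696
  -E: nom -19.580 → Σnom=78.640; wc +0.460/-0.460 → slack +0.944/-0.975; half-tol=0.460, Σhalf²=0.285296
Nominal = 78.640. Worst-case = [78.640 - 0.975, 78.640 + 0.944] = [77.665, 79.584]. RSS = √0.285296 = 0.534.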